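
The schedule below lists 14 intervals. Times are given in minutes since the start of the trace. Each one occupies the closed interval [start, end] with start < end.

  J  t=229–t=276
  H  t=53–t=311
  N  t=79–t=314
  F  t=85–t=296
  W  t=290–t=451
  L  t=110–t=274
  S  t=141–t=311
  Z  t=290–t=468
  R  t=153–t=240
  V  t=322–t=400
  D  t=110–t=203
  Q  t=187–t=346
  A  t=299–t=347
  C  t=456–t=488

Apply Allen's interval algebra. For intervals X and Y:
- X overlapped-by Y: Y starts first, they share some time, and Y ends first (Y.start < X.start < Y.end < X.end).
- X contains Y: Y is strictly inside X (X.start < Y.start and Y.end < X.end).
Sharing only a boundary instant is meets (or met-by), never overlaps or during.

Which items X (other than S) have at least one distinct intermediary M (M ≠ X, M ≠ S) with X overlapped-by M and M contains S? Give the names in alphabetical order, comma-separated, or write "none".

Target S = [t=141, t=311].
Intermediaries M with M contains S: N.
Via N — items with X overlapped-by N: A, Q, W, Z.
Union: A, Q, W, Z.

A, Q, W, Z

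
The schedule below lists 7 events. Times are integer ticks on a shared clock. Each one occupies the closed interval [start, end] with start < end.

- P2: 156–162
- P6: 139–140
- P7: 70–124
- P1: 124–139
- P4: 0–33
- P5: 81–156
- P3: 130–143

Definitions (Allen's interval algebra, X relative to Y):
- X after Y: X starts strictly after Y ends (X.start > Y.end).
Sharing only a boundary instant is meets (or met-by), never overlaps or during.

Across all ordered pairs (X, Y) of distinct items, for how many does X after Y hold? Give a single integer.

12

Checking all 42 ordered pairs for relation 'after'; matching pairs in alphabetical order:
(P1, P4): P1 after P4 ✓
(P2, P1): P2 after P1 ✓
(P2, P3): P2 after P3 ✓
(P2, P4): P2 after P4 ✓
(P2, P6): P2 after P6 ✓
(P2, P7): P2 after P7 ✓
(P3, P4): P3 after P4 ✓
(P3, P7): P3 after P7 ✓
(P5, P4): P5 after P4 ✓
(P6, P4): P6 after P4 ✓
(P6, P7): P6 after P7 ✓
(P7, P4): P7 after P4 ✓
Count: 12.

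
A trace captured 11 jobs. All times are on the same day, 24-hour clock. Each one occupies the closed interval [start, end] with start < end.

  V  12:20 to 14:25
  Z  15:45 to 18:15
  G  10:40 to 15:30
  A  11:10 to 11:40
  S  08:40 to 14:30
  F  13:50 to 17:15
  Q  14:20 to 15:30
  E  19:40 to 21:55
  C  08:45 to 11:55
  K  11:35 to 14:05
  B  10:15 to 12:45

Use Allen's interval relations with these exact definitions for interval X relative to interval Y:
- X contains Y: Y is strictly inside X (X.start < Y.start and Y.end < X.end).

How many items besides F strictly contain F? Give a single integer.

0

Target F = [13:50, 17:15].
A [11:10, 11:40] → before → no.
B [10:15, 12:45] → before → no.
C [08:45, 11:55] → before → no.
E [19:40, 21:55] → after → no.
G [10:40, 15:30] → overlaps → no.
K [11:35, 14:05] → overlaps → no.
Q [14:20, 15:30] → during → no.
S [08:40, 14:30] → overlaps → no.
V [12:20, 14:25] → overlaps → no.
Z [15:45, 18:15] → overlapped-by → no.
Total: 0.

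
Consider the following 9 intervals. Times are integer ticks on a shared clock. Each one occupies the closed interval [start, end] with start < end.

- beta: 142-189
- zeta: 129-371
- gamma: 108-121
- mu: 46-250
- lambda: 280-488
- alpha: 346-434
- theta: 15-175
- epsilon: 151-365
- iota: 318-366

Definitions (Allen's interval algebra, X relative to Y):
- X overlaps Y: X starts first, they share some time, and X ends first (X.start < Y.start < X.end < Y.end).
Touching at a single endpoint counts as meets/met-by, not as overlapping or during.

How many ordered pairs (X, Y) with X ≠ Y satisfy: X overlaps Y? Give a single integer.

13

Checking all 72 ordered pairs for relation 'overlaps'; matching pairs in alphabetical order:
(beta, epsilon): beta overlaps epsilon ✓
(epsilon, alpha): epsilon overlaps alpha ✓
(epsilon, iota): epsilon overlaps iota ✓
(epsilon, lambda): epsilon overlaps lambda ✓
(iota, alpha): iota overlaps alpha ✓
(mu, epsilon): mu overlaps epsilon ✓
(mu, zeta): mu overlaps zeta ✓
(theta, beta): theta overlaps beta ✓
(theta, epsilon): theta overlaps epsilon ✓
(theta, mu): theta overlaps mu ✓
(theta, zeta): theta overlaps zeta ✓
(zeta, alpha): zeta overlaps alpha ✓
(zeta, lambda): zeta overlaps lambda ✓
Count: 13.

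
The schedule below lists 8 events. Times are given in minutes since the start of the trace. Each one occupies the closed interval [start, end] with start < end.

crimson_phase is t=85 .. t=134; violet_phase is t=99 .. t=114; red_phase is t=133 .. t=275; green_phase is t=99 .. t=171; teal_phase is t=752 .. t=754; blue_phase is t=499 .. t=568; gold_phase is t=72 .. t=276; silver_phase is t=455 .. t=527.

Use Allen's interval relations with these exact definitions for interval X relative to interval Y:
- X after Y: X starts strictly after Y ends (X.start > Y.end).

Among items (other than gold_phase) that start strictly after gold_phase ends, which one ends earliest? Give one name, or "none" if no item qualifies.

silver_phase

Target gold_phase = [t=72, t=276].
blue_phase [t=499, t=568] → after → candidate.
crimson_phase [t=85, t=134] → during → excluded.
green_phase [t=99, t=171] → during → excluded.
red_phase [t=133, t=275] → during → excluded.
silver_phase [t=455, t=527] → after → candidate.
teal_phase [t=752, t=754] → after → candidate.
violet_phase [t=99, t=114] → during → excluded.
Among candidates, earliest end is t=527 → silver_phase.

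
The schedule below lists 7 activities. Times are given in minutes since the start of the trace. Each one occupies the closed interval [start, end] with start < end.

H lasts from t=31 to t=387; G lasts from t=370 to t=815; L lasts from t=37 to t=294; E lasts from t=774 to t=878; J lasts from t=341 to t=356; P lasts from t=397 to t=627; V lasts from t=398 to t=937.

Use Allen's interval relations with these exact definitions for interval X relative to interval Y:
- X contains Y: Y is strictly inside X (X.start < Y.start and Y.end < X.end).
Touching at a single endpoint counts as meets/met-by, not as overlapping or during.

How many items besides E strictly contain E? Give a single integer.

Target E = [t=774, t=878].
G [t=370, t=815] → overlaps → no.
H [t=31, t=387] → before → no.
J [t=341, t=356] → before → no.
L [t=37, t=294] → before → no.
P [t=397, t=627] → before → no.
V [t=398, t=937] → contains → counts.
Total: 1.

1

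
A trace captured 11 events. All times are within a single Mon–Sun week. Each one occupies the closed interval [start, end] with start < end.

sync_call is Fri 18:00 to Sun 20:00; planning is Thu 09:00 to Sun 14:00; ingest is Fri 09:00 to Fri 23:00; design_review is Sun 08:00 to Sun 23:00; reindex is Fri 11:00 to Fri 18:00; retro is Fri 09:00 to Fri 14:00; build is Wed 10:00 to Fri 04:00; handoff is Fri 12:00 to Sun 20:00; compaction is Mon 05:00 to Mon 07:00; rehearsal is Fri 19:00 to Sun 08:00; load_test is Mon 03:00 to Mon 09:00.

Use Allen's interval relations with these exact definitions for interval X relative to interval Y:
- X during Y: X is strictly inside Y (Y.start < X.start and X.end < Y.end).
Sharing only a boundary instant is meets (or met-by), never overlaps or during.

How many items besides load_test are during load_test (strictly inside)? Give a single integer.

1

Target load_test = [Mon 03:00, Mon 09:00].
build [Wed 10:00, Fri 04:00] → after → no.
compaction [Mon 05:00, Mon 07:00] → during → counts.
design_review [Sun 08:00, Sun 23:00] → after → no.
handoff [Fri 12:00, Sun 20:00] → after → no.
ingest [Fri 09:00, Fri 23:00] → after → no.
planning [Thu 09:00, Sun 14:00] → after → no.
rehearsal [Fri 19:00, Sun 08:00] → after → no.
reindex [Fri 11:00, Fri 18:00] → after → no.
retro [Fri 09:00, Fri 14:00] → after → no.
sync_call [Fri 18:00, Sun 20:00] → after → no.
Total: 1.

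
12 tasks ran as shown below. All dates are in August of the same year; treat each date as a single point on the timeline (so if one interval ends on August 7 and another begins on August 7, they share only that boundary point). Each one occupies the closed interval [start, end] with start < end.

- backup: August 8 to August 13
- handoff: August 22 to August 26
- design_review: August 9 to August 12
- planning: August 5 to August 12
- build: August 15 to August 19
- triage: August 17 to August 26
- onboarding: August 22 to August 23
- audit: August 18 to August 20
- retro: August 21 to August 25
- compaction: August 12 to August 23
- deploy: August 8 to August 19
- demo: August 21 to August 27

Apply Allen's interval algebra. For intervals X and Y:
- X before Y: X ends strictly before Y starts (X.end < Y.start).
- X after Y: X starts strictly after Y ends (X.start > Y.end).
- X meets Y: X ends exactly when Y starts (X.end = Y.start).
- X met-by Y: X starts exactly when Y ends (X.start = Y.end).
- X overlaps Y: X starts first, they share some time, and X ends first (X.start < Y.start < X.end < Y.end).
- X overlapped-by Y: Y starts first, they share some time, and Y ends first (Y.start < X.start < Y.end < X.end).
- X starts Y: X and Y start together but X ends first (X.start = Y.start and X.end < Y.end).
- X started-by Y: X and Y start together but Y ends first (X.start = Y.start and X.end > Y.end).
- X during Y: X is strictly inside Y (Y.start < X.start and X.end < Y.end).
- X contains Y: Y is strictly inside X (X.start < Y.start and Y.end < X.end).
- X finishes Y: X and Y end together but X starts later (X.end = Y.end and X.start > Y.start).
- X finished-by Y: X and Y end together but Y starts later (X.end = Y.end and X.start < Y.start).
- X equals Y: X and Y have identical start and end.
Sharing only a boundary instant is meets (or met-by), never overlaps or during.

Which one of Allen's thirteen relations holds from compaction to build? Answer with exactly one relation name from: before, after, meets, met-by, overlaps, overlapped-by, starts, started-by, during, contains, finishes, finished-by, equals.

contains

compaction = [August 12, August 23]; build = [August 15, August 19].
Compare endpoints: compaction.start < build.start, compaction.start < build.end, compaction.end > build.start, compaction.end > build.end.
That pattern is 'contains'.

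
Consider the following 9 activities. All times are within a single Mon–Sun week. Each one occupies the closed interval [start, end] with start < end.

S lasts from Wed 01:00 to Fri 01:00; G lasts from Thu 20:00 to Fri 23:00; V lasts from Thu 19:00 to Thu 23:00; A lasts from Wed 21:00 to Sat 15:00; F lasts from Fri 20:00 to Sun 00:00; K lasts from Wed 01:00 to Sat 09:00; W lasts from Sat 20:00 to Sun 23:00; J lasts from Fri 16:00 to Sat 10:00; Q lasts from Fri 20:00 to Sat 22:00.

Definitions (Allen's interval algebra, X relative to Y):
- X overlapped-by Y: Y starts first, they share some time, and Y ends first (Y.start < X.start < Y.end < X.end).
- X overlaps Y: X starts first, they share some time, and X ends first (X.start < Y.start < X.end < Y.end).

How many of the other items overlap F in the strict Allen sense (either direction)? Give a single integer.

Target F = [Fri 20:00, Sun 00:00].
A [Wed 21:00, Sat 15:00] → overlaps → counts.
G [Thu 20:00, Fri 23:00] → overlaps → counts.
J [Fri 16:00, Sat 10:00] → overlaps → counts.
K [Wed 01:00, Sat 09:00] → overlaps → counts.
Q [Fri 20:00, Sat 22:00] → starts → no.
S [Wed 01:00, Fri 01:00] → before → no.
V [Thu 19:00, Thu 23:00] → before → no.
W [Sat 20:00, Sun 23:00] → overlapped-by → counts.
Total: 5.

5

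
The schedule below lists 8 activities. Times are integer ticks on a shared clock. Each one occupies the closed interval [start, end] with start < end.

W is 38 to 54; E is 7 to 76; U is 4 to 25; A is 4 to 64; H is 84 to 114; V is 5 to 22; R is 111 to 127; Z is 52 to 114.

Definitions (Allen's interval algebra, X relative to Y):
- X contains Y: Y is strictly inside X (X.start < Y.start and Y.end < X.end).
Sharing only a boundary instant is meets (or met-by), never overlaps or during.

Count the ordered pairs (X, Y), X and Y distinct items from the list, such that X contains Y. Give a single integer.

Checking all 56 ordered pairs for relation 'contains'; matching pairs in alphabetical order:
(A, V): A contains V ✓
(A, W): A contains W ✓
(E, W): E contains W ✓
(U, V): U contains V ✓
Count: 4.

4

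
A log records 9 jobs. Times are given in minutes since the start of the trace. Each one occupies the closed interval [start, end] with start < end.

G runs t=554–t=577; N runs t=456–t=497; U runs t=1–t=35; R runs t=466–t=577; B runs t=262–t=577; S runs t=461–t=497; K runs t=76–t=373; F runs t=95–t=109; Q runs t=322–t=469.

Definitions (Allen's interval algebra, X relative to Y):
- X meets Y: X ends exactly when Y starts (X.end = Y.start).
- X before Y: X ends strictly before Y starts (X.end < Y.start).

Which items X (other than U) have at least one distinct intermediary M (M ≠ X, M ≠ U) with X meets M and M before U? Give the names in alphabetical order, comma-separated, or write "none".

none

Target U = [t=1, t=35].
Intermediaries M with M before U: none.
Union: none.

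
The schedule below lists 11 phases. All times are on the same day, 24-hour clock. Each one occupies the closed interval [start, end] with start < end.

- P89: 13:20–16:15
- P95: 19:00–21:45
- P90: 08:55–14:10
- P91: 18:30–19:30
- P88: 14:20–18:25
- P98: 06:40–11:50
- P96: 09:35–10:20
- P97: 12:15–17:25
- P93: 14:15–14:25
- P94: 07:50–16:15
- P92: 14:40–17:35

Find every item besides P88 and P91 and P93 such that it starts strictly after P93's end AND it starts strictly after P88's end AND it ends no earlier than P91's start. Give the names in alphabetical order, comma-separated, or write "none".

Conditions: its start is strictly after P93's end (X.start > 14:25) AND its start is strictly after P88's end (X.start > 18:25) AND its end is no earlier than P91's start (X.end >= 18:30).
P89: start 13:20 > 14:25? ✗; start 13:20 > 18:25? ✗; end 16:15 >= 18:30? ✗ → no.
P90: start 08:55 > 14:25? ✗; start 08:55 > 18:25? ✗; end 14:10 >= 18:30? ✗ → no.
P92: start 14:40 > 14:25? ✓; start 14:40 > 18:25? ✗; end 17:35 >= 18:30? ✗ → no.
P94: start 07:50 > 14:25? ✗; start 07:50 > 18:25? ✗; end 16:15 >= 18:30? ✗ → no.
P95: start 19:00 > 14:25? ✓; start 19:00 > 18:25? ✓; end 21:45 >= 18:30? ✓ → yes.
P96: start 09:35 > 14:25? ✗; start 09:35 > 18:25? ✗; end 10:20 >= 18:30? ✗ → no.
P97: start 12:15 > 14:25? ✗; start 12:15 > 18:25? ✗; end 17:25 >= 18:30? ✗ → no.
P98: start 06:40 > 14:25? ✗; start 06:40 > 18:25? ✗; end 11:50 >= 18:30? ✗ → no.
Result: P95.

P95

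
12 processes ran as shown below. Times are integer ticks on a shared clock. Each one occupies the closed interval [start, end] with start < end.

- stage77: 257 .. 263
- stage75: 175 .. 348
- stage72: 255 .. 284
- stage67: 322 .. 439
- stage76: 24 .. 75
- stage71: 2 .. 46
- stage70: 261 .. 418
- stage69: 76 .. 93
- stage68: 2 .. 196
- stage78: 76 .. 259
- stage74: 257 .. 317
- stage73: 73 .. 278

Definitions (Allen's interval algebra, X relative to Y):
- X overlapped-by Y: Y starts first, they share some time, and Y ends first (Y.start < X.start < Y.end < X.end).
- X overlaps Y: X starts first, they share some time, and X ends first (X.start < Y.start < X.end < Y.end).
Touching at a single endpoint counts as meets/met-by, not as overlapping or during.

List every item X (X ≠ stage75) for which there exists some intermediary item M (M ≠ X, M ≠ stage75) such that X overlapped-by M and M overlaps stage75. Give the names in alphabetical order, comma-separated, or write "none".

stage70, stage72, stage73, stage74, stage77, stage78

Target stage75 = [175, 348].
Intermediaries M with M overlaps stage75: stage68, stage73, stage78.
Via stage68 — items with X overlapped-by stage68: stage73, stage78.
Via stage73 — items with X overlapped-by stage73: stage70, stage72, stage74.
Via stage78 — items with X overlapped-by stage78: stage72, stage74, stage77.
Union: stage70, stage72, stage73, stage74, stage77, stage78.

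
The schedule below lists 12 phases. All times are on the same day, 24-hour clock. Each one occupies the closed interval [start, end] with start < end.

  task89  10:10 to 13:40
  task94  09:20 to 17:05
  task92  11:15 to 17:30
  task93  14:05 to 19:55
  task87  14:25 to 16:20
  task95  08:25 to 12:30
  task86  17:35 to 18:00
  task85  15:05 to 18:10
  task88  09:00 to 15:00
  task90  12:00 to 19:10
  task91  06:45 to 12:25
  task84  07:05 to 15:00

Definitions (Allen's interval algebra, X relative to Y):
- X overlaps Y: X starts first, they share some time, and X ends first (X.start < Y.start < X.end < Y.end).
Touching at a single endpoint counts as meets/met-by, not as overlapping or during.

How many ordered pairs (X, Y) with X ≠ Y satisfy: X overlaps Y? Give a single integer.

33

Checking all 132 ordered pairs for relation 'overlaps'; matching pairs in alphabetical order:
(task84, task87): task84 overlaps task87 ✓
(task84, task90): task84 overlaps task90 ✓
(task84, task92): task84 overlaps task92 ✓
(task84, task93): task84 overlaps task93 ✓
(task84, task94): task84 overlaps task94 ✓
(task87, task85): task87 overlaps task85 ✓
(task88, task87): task88 overlaps task87 ✓
(task88, task90): task88 overlaps task90 ✓
(task88, task92): task88 overlaps task92 ✓
(task88, task93): task88 overlaps task93 ✓
(task88, task94): task88 overlaps task94 ✓
(task89, task90): task89 overlaps task90 ✓
(task89, task92): task89 overlaps task92 ✓
(task90, task93): task90 overlaps task93 ✓
(task91, task84): task91 overlaps task84 ✓
(task91, task88): task91 overlaps task88 ✓
(task91, task89): task91 overlaps task89 ✓
(task91, task90): task91 overlaps task90 ✓
(task91, task92): task91 overlaps task92 ✓
(task91, task94): task91 overlaps task94 ✓
(task91, task95): task91 overlaps task95 ✓
(task92, task85): task92 overlaps task85 ✓
(task92, task90): task92 overlaps task90 ✓
(task92, task93): task92 overlaps task93 ✓
... plus 9 further pairs not listed.
Count: 33.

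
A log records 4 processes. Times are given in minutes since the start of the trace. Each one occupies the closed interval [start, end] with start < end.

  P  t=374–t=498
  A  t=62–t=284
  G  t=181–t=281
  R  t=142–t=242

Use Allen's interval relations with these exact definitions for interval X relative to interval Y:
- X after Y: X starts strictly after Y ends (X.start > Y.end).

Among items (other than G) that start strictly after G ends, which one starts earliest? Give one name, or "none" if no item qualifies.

Target G = [t=181, t=281].
A [t=62, t=284] → contains → excluded.
P [t=374, t=498] → after → candidate.
R [t=142, t=242] → overlaps → excluded.
Among candidates, earliest start is t=374 → P.

P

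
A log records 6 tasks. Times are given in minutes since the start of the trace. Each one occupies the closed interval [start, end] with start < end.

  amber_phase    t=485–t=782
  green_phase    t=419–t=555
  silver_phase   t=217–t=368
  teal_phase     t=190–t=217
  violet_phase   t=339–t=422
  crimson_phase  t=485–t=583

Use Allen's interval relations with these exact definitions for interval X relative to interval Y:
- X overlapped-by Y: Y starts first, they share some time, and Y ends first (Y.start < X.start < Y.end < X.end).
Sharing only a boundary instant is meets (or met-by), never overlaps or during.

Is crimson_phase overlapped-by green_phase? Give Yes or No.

Yes

crimson_phase = [t=485, t=583], green_phase = [t=419, t=555].
Actual relation of crimson_phase to green_phase: overlapped-by.
Asked whether 'overlapped-by' holds → Yes.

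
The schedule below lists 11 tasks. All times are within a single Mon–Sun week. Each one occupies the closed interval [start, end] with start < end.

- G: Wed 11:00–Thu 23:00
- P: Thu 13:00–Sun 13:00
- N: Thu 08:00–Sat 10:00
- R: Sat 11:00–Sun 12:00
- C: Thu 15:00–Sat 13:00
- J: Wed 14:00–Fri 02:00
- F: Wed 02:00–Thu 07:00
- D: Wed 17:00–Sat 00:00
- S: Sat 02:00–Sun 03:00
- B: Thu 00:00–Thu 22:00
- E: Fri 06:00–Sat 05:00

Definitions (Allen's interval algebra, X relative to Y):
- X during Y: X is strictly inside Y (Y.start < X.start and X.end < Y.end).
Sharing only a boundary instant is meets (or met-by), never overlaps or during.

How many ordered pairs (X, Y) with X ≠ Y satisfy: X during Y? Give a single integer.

Checking all 110 ordered pairs for relation 'during'; matching pairs in alphabetical order:
(B, D): B during D ✓
(B, G): B during G ✓
(B, J): B during J ✓
(C, P): C during P ✓
(E, C): E during C ✓
(E, N): E during N ✓
(E, P): E during P ✓
(R, P): R during P ✓
(S, P): S during P ✓
Count: 9.

9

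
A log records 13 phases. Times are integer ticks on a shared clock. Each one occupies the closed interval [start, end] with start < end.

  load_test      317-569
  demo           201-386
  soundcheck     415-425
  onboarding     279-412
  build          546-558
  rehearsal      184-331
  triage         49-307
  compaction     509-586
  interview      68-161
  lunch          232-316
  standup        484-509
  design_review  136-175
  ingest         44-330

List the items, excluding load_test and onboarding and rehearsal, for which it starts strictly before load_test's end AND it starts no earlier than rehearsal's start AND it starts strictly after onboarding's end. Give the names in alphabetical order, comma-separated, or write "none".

build, compaction, soundcheck, standup

Conditions: its start is strictly before load_test's end (X.start < 569) AND its start is no earlier than rehearsal's start (X.start >= 184) AND its start is strictly after onboarding's end (X.start > 412).
build: start 546 < 569? ✓; start 546 >= 184? ✓; start 546 > 412? ✓ → yes.
compaction: start 509 < 569? ✓; start 509 >= 184? ✓; start 509 > 412? ✓ → yes.
demo: start 201 < 569? ✓; start 201 >= 184? ✓; start 201 > 412? ✗ → no.
design_review: start 136 < 569? ✓; start 136 >= 184? ✗; start 136 > 412? ✗ → no.
ingest: start 44 < 569? ✓; start 44 >= 184? ✗; start 44 > 412? ✗ → no.
interview: start 68 < 569? ✓; start 68 >= 184? ✗; start 68 > 412? ✗ → no.
lunch: start 232 < 569? ✓; start 232 >= 184? ✓; start 232 > 412? ✗ → no.
soundcheck: start 415 < 569? ✓; start 415 >= 184? ✓; start 415 > 412? ✓ → yes.
standup: start 484 < 569? ✓; start 484 >= 184? ✓; start 484 > 412? ✓ → yes.
triage: start 49 < 569? ✓; start 49 >= 184? ✗; start 49 > 412? ✗ → no.
Result: build, compaction, soundcheck, standup.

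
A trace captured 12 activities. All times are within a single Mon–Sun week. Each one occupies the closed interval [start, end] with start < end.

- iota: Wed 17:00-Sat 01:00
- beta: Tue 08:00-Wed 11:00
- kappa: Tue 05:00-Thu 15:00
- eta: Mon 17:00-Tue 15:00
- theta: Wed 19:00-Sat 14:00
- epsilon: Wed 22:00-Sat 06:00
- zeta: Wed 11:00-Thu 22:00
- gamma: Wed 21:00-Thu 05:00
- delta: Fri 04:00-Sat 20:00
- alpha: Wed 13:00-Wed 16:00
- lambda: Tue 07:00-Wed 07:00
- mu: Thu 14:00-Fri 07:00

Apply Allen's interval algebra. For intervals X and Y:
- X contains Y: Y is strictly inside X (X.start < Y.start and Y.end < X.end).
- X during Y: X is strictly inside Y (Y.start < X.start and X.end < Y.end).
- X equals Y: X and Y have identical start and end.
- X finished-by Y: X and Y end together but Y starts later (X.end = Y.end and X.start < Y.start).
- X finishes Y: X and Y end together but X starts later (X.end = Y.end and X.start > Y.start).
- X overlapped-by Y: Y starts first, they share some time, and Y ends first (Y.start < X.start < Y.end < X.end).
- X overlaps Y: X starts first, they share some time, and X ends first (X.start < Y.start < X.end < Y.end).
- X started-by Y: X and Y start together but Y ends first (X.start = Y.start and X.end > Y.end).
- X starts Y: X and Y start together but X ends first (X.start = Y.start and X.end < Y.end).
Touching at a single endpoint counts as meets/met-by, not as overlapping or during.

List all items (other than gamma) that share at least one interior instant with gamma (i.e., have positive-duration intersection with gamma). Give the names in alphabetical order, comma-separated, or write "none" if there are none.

epsilon, iota, kappa, theta, zeta

Target gamma = [Wed 21:00, Thu 05:00].
alpha [Wed 13:00, Wed 16:00] → before → no.
beta [Tue 08:00, Wed 11:00] → before → no.
delta [Fri 04:00, Sat 20:00] → after → no.
epsilon [Wed 22:00, Sat 06:00] → overlapped-by → yes.
eta [Mon 17:00, Tue 15:00] → before → no.
iota [Wed 17:00, Sat 01:00] → contains → yes.
kappa [Tue 05:00, Thu 15:00] → contains → yes.
lambda [Tue 07:00, Wed 07:00] → before → no.
mu [Thu 14:00, Fri 07:00] → after → no.
theta [Wed 19:00, Sat 14:00] → contains → yes.
zeta [Wed 11:00, Thu 22:00] → contains → yes.
Result: epsilon, iota, kappa, theta, zeta.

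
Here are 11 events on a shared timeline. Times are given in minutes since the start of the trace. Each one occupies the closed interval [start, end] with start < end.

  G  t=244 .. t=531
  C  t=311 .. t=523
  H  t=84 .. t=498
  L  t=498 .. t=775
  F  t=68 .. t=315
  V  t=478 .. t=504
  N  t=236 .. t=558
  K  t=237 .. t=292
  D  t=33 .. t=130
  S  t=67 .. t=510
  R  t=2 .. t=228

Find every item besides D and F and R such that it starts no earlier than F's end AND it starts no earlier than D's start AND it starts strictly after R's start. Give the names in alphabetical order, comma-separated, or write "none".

Conditions: its start is no earlier than F's end (X.start >= t=315) AND its start is no earlier than D's start (X.start >= t=33) AND its start is strictly after R's start (X.start > t=2).
C: start t=311 >= t=315? ✗; start t=311 >= t=33? ✓; start t=311 > t=2? ✓ → no.
G: start t=244 >= t=315? ✗; start t=244 >= t=33? ✓; start t=244 > t=2? ✓ → no.
H: start t=84 >= t=315? ✗; start t=84 >= t=33? ✓; start t=84 > t=2? ✓ → no.
K: start t=237 >= t=315? ✗; start t=237 >= t=33? ✓; start t=237 > t=2? ✓ → no.
L: start t=498 >= t=315? ✓; start t=498 >= t=33? ✓; start t=498 > t=2? ✓ → yes.
N: start t=236 >= t=315? ✗; start t=236 >= t=33? ✓; start t=236 > t=2? ✓ → no.
S: start t=67 >= t=315? ✗; start t=67 >= t=33? ✓; start t=67 > t=2? ✓ → no.
V: start t=478 >= t=315? ✓; start t=478 >= t=33? ✓; start t=478 > t=2? ✓ → yes.
Result: L, V.

L, V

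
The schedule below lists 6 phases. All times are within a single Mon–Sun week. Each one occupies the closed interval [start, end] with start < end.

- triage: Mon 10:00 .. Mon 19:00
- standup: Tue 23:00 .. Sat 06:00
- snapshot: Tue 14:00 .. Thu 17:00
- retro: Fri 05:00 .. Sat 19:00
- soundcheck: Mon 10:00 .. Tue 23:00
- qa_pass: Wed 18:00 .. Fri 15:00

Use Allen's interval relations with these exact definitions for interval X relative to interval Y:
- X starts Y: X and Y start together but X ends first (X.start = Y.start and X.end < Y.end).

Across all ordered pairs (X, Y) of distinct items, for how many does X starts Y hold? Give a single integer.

1

Checking all 30 ordered pairs for relation 'starts'; matching pairs in alphabetical order:
(triage, soundcheck): triage starts soundcheck ✓
Count: 1.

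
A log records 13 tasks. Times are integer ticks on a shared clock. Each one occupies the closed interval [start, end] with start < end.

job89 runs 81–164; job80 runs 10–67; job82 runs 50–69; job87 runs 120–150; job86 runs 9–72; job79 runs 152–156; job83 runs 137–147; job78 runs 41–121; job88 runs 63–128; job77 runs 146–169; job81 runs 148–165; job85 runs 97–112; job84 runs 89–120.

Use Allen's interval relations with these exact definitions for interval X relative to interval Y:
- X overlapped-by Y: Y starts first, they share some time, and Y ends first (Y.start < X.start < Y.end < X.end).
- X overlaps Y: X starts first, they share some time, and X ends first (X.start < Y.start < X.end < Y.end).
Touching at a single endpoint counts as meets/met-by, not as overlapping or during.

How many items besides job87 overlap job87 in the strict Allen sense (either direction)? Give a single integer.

4

Target job87 = [120, 150].
job77 [146, 169] → overlapped-by → counts.
job78 [41, 121] → overlaps → counts.
job79 [152, 156] → after → no.
job80 [10, 67] → before → no.
job81 [148, 165] → overlapped-by → counts.
job82 [50, 69] → before → no.
job83 [137, 147] → during → no.
job84 [89, 120] → meets → no.
job85 [97, 112] → before → no.
job86 [9, 72] → before → no.
job88 [63, 128] → overlaps → counts.
job89 [81, 164] → contains → no.
Total: 4.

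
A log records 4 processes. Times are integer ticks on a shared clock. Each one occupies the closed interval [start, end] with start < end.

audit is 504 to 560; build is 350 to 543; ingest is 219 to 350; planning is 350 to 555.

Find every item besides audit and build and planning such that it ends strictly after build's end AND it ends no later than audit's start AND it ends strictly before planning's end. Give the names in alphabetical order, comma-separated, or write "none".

Conditions: its end is strictly after build's end (X.end > 543) AND its end is no later than audit's start (X.end <= 504) AND its end is strictly before planning's end (X.end < 555).
ingest: end 350 > 543? ✗; end 350 <= 504? ✓; end 350 < 555? ✓ → no.
Result: none.

none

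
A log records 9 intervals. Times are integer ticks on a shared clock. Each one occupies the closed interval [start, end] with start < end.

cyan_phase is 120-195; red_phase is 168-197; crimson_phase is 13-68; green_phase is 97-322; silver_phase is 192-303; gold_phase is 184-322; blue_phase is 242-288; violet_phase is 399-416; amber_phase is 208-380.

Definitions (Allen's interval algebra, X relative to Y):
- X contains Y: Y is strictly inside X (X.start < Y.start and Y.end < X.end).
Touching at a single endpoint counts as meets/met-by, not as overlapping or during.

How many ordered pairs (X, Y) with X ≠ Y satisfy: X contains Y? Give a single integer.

Checking all 72 ordered pairs for relation 'contains'; matching pairs in alphabetical order:
(amber_phase, blue_phase): amber_phase contains blue_phase ✓
(gold_phase, blue_phase): gold_phase contains blue_phase ✓
(gold_phase, silver_phase): gold_phase contains silver_phase ✓
(green_phase, blue_phase): green_phase contains blue_phase ✓
(green_phase, cyan_phase): green_phase contains cyan_phase ✓
(green_phase, red_phase): green_phase contains red_phase ✓
(green_phase, silver_phase): green_phase contains silver_phase ✓
(silver_phase, blue_phase): silver_phase contains blue_phase ✓
Count: 8.

8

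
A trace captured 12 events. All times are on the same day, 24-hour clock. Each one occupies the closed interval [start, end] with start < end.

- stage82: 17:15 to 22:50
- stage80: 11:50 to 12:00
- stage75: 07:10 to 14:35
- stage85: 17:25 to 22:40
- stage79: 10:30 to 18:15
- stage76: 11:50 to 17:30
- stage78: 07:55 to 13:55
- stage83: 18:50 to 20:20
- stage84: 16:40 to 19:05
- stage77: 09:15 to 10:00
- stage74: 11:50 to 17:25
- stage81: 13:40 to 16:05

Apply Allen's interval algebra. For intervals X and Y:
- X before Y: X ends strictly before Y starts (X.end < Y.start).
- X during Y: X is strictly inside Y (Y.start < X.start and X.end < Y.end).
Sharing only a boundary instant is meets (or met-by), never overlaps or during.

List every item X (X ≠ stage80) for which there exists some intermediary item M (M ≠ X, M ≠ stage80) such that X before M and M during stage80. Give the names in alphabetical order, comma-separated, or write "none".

Target stage80 = [11:50, 12:00].
Intermediaries M with M during stage80: none.
Union: none.

none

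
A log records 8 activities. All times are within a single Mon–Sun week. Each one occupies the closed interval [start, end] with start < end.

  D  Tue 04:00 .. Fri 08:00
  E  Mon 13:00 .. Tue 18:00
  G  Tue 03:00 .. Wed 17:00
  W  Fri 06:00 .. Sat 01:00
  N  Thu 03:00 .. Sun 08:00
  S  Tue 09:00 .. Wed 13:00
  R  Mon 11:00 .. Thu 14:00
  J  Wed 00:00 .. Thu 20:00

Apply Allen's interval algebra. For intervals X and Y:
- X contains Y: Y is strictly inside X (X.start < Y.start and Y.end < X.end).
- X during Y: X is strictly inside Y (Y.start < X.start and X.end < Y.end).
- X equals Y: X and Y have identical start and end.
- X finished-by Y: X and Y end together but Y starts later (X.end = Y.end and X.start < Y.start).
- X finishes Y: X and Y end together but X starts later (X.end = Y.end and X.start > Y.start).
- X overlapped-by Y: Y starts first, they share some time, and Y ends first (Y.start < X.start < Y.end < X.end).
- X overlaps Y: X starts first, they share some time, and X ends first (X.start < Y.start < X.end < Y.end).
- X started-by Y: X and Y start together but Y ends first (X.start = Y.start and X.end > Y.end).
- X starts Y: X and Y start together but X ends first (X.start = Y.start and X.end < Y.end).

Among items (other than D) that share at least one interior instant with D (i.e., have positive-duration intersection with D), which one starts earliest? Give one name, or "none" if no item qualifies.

R

Target D = [Tue 04:00, Fri 08:00].
E [Mon 13:00, Tue 18:00] → overlaps → candidate.
G [Tue 03:00, Wed 17:00] → overlaps → candidate.
J [Wed 00:00, Thu 20:00] → during → candidate.
N [Thu 03:00, Sun 08:00] → overlapped-by → candidate.
R [Mon 11:00, Thu 14:00] → overlaps → candidate.
S [Tue 09:00, Wed 13:00] → during → candidate.
W [Fri 06:00, Sat 01:00] → overlapped-by → candidate.
Among candidates, earliest start is Mon 11:00 → R.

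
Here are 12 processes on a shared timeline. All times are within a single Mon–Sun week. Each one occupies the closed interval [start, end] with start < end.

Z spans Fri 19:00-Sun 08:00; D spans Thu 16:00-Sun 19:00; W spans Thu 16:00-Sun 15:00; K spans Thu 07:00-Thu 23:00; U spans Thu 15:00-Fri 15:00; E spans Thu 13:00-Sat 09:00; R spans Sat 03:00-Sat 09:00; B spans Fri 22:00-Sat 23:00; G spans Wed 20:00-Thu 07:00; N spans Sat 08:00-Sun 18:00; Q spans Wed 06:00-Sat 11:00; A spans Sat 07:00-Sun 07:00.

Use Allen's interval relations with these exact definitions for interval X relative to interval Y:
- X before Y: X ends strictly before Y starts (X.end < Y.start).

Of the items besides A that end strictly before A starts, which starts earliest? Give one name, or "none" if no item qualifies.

G

Target A = [Sat 07:00, Sun 07:00].
B [Fri 22:00, Sat 23:00] → overlaps → excluded.
D [Thu 16:00, Sun 19:00] → contains → excluded.
E [Thu 13:00, Sat 09:00] → overlaps → excluded.
G [Wed 20:00, Thu 07:00] → before → candidate.
K [Thu 07:00, Thu 23:00] → before → candidate.
N [Sat 08:00, Sun 18:00] → overlapped-by → excluded.
Q [Wed 06:00, Sat 11:00] → overlaps → excluded.
R [Sat 03:00, Sat 09:00] → overlaps → excluded.
U [Thu 15:00, Fri 15:00] → before → candidate.
W [Thu 16:00, Sun 15:00] → contains → excluded.
Z [Fri 19:00, Sun 08:00] → contains → excluded.
Among candidates, earliest start is Wed 20:00 → G.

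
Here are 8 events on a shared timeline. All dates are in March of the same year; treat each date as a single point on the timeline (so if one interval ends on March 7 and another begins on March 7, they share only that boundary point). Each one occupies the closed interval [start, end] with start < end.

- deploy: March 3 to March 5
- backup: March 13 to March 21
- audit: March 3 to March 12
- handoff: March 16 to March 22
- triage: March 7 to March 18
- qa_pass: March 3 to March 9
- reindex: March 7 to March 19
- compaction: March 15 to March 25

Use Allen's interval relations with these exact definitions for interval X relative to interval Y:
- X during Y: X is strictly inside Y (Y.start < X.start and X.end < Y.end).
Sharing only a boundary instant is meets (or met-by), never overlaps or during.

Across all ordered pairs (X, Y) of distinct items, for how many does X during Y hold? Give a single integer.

Checking all 56 ordered pairs for relation 'during'; matching pairs in alphabetical order:
(handoff, compaction): handoff during compaction ✓
Count: 1.

1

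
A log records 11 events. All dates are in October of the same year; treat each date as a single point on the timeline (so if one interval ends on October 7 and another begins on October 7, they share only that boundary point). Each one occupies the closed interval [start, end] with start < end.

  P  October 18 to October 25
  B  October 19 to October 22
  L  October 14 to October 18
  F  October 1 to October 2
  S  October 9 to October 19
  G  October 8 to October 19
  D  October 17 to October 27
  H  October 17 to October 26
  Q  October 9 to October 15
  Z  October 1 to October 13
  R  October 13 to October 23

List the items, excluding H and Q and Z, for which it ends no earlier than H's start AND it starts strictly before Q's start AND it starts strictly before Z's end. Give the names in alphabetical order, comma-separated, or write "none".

G

Conditions: its end is no earlier than H's start (X.end >= October 17) AND its start is strictly before Q's start (X.start < October 9) AND its start is strictly before Z's end (X.start < October 13).
B: end October 22 >= October 17? ✓; start October 19 < October 9? ✗; start October 19 < October 13? ✗ → no.
D: end October 27 >= October 17? ✓; start October 17 < October 9? ✗; start October 17 < October 13? ✗ → no.
F: end October 2 >= October 17? ✗; start October 1 < October 9? ✓; start October 1 < October 13? ✓ → no.
G: end October 19 >= October 17? ✓; start October 8 < October 9? ✓; start October 8 < October 13? ✓ → yes.
L: end October 18 >= October 17? ✓; start October 14 < October 9? ✗; start October 14 < October 13? ✗ → no.
P: end October 25 >= October 17? ✓; start October 18 < October 9? ✗; start October 18 < October 13? ✗ → no.
R: end October 23 >= October 17? ✓; start October 13 < October 9? ✗; start October 13 < October 13? ✗ → no.
S: end October 19 >= October 17? ✓; start October 9 < October 9? ✗; start October 9 < October 13? ✓ → no.
Result: G.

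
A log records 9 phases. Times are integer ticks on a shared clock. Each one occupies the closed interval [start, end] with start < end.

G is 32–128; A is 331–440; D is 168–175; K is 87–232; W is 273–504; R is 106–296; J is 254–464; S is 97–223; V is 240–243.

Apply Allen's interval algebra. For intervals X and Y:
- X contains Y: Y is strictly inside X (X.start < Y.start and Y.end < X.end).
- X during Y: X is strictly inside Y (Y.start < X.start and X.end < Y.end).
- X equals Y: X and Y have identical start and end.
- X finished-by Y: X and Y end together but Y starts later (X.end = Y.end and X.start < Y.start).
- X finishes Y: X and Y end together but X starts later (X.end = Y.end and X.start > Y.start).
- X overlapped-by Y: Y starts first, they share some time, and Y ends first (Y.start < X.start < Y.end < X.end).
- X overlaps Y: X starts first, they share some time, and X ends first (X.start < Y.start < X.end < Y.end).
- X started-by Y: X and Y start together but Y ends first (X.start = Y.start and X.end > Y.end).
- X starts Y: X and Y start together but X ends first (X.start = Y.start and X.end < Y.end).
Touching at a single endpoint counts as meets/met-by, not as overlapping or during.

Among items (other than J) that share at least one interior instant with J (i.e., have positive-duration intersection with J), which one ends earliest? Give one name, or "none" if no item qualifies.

R

Target J = [254, 464].
A [331, 440] → during → candidate.
D [168, 175] → before → excluded.
G [32, 128] → before → excluded.
K [87, 232] → before → excluded.
R [106, 296] → overlaps → candidate.
S [97, 223] → before → excluded.
V [240, 243] → before → excluded.
W [273, 504] → overlapped-by → candidate.
Among candidates, earliest end is 296 → R.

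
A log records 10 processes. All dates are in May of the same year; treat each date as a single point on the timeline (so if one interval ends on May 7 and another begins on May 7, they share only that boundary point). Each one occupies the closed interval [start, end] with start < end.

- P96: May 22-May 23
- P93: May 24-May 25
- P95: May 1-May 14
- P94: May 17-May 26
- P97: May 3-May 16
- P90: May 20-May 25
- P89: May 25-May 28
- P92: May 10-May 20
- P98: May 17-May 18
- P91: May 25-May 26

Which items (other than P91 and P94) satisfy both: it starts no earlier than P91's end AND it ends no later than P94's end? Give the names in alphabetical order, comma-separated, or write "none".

none

Conditions: its start is no earlier than P91's end (X.start >= May 26) AND its end is no later than P94's end (X.end <= May 26).
P89: start May 25 >= May 26? ✗; end May 28 <= May 26? ✗ → no.
P90: start May 20 >= May 26? ✗; end May 25 <= May 26? ✓ → no.
P92: start May 10 >= May 26? ✗; end May 20 <= May 26? ✓ → no.
P93: start May 24 >= May 26? ✗; end May 25 <= May 26? ✓ → no.
P95: start May 1 >= May 26? ✗; end May 14 <= May 26? ✓ → no.
P96: start May 22 >= May 26? ✗; end May 23 <= May 26? ✓ → no.
P97: start May 3 >= May 26? ✗; end May 16 <= May 26? ✓ → no.
P98: start May 17 >= May 26? ✗; end May 18 <= May 26? ✓ → no.
Result: none.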